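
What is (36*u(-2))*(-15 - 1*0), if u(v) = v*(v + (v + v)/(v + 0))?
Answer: 0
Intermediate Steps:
u(v) = v*(2 + v) (u(v) = v*(v + (2*v)/v) = v*(v + 2) = v*(2 + v))
(36*u(-2))*(-15 - 1*0) = (36*(-2*(2 - 2)))*(-15 - 1*0) = (36*(-2*0))*(-15 + 0) = (36*0)*(-15) = 0*(-15) = 0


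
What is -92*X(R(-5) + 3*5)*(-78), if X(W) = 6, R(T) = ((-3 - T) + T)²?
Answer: 43056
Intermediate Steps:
R(T) = 9 (R(T) = (-3)² = 9)
-92*X(R(-5) + 3*5)*(-78) = -92*6*(-78) = -552*(-78) = 43056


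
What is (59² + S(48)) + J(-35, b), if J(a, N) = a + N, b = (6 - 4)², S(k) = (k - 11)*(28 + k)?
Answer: 6262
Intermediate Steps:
S(k) = (-11 + k)*(28 + k)
b = 4 (b = 2² = 4)
J(a, N) = N + a
(59² + S(48)) + J(-35, b) = (59² + (-308 + 48² + 17*48)) + (4 - 35) = (3481 + (-308 + 2304 + 816)) - 31 = (3481 + 2812) - 31 = 6293 - 31 = 6262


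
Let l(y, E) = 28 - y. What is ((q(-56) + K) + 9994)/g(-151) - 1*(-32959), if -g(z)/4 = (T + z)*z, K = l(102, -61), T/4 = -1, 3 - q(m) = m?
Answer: 3085611601/93620 ≈ 32959.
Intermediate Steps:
q(m) = 3 - m
T = -4 (T = 4*(-1) = -4)
K = -74 (K = 28 - 1*102 = 28 - 102 = -74)
g(z) = -4*z*(-4 + z) (g(z) = -4*(-4 + z)*z = -4*z*(-4 + z))
((q(-56) + K) + 9994)/g(-151) - 1*(-32959) = (((3 - 1*(-56)) - 74) + 9994)/((4*(-151)*(4 - 1*(-151)))) - 1*(-32959) = (((3 + 56) - 74) + 9994)/((4*(-151)*(4 + 151))) + 32959 = ((59 - 74) + 9994)/((4*(-151)*155)) + 32959 = (-15 + 9994)/(-93620) + 32959 = 9979*(-1/93620) + 32959 = -9979/93620 + 32959 = 3085611601/93620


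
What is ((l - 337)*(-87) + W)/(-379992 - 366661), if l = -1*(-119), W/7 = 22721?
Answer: -178013/746653 ≈ -0.23841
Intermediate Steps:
W = 159047 (W = 7*22721 = 159047)
l = 119
((l - 337)*(-87) + W)/(-379992 - 366661) = ((119 - 337)*(-87) + 159047)/(-379992 - 366661) = (-218*(-87) + 159047)/(-746653) = (18966 + 159047)*(-1/746653) = 178013*(-1/746653) = -178013/746653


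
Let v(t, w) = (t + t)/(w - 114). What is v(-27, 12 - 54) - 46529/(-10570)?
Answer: 46603/9815 ≈ 4.7481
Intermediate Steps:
v(t, w) = 2*t/(-114 + w) (v(t, w) = (2*t)/(-114 + w) = 2*t/(-114 + w))
v(-27, 12 - 54) - 46529/(-10570) = 2*(-27)/(-114 + (12 - 54)) - 46529/(-10570) = 2*(-27)/(-114 - 42) - 46529*(-1)/10570 = 2*(-27)/(-156) - 1*(-6647/1510) = 2*(-27)*(-1/156) + 6647/1510 = 9/26 + 6647/1510 = 46603/9815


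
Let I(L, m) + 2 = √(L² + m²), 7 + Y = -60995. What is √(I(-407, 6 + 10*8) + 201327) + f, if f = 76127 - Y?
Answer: 137129 + √(201325 + √173045) ≈ 1.3758e+5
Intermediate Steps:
Y = -61002 (Y = -7 - 60995 = -61002)
I(L, m) = -2 + √(L² + m²)
f = 137129 (f = 76127 - 1*(-61002) = 76127 + 61002 = 137129)
√(I(-407, 6 + 10*8) + 201327) + f = √((-2 + √((-407)² + (6 + 10*8)²)) + 201327) + 137129 = √((-2 + √(165649 + (6 + 80)²)) + 201327) + 137129 = √((-2 + √(165649 + 86²)) + 201327) + 137129 = √((-2 + √(165649 + 7396)) + 201327) + 137129 = √((-2 + √173045) + 201327) + 137129 = √(201325 + √173045) + 137129 = 137129 + √(201325 + √173045)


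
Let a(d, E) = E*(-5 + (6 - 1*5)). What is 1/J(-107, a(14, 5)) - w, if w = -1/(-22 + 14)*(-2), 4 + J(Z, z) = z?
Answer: 5/24 ≈ 0.20833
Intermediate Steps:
a(d, E) = -4*E (a(d, E) = E*(-5 + (6 - 5)) = E*(-5 + 1) = E*(-4) = -4*E)
J(Z, z) = -4 + z
w = -¼ (w = -1/(-8)*(-2) = -1*(-⅛)*(-2) = (⅛)*(-2) = -¼ ≈ -0.25000)
1/J(-107, a(14, 5)) - w = 1/(-4 - 4*5) - 1*(-¼) = 1/(-4 - 20) + ¼ = 1/(-24) + ¼ = -1/24 + ¼ = 5/24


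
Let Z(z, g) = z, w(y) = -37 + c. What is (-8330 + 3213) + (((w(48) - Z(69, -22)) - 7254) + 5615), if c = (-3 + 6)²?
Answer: -6853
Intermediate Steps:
c = 9 (c = 3² = 9)
w(y) = -28 (w(y) = -37 + 9 = -28)
(-8330 + 3213) + (((w(48) - Z(69, -22)) - 7254) + 5615) = (-8330 + 3213) + (((-28 - 1*69) - 7254) + 5615) = -5117 + (((-28 - 69) - 7254) + 5615) = -5117 + ((-97 - 7254) + 5615) = -5117 + (-7351 + 5615) = -5117 - 1736 = -6853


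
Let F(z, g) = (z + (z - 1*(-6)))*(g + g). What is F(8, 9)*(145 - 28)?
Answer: 46332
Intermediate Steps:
F(z, g) = 2*g*(6 + 2*z) (F(z, g) = (z + (z + 6))*(2*g) = (z + (6 + z))*(2*g) = (6 + 2*z)*(2*g) = 2*g*(6 + 2*z))
F(8, 9)*(145 - 28) = (4*9*(3 + 8))*(145 - 28) = (4*9*11)*117 = 396*117 = 46332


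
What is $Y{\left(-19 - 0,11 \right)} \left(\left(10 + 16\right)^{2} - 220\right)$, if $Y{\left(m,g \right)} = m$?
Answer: $-8664$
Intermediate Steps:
$Y{\left(-19 - 0,11 \right)} \left(\left(10 + 16\right)^{2} - 220\right) = \left(-19 - 0\right) \left(\left(10 + 16\right)^{2} - 220\right) = \left(-19 + 0\right) \left(26^{2} - 220\right) = - 19 \left(676 - 220\right) = \left(-19\right) 456 = -8664$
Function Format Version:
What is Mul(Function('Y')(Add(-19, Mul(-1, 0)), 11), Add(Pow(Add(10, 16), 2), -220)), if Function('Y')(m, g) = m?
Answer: -8664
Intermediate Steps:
Mul(Function('Y')(Add(-19, Mul(-1, 0)), 11), Add(Pow(Add(10, 16), 2), -220)) = Mul(Add(-19, Mul(-1, 0)), Add(Pow(Add(10, 16), 2), -220)) = Mul(Add(-19, 0), Add(Pow(26, 2), -220)) = Mul(-19, Add(676, -220)) = Mul(-19, 456) = -8664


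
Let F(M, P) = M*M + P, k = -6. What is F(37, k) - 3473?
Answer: -2110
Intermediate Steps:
F(M, P) = P + M**2 (F(M, P) = M**2 + P = P + M**2)
F(37, k) - 3473 = (-6 + 37**2) - 3473 = (-6 + 1369) - 3473 = 1363 - 3473 = -2110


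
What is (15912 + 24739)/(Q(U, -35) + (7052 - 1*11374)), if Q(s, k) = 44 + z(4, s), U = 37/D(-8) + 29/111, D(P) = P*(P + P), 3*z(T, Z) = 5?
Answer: -121953/12829 ≈ -9.5060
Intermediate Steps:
z(T, Z) = 5/3 (z(T, Z) = (⅓)*5 = 5/3)
D(P) = 2*P² (D(P) = P*(2*P) = 2*P²)
U = 7819/14208 (U = 37/((2*(-8)²)) + 29/111 = 37/((2*64)) + 29*(1/111) = 37/128 + 29/111 = 7819/14208 ≈ 0.55032)
Q(s, k) = 137/3 (Q(s, k) = 44 + 5/3 = 137/3)
(15912 + 24739)/(Q(U, -35) + (7052 - 1*11374)) = (15912 + 24739)/(137/3 + (7052 - 1*11374)) = 40651/(137/3 + (7052 - 11374)) = 40651/(137/3 - 4322) = 40651/(-12829/3) = 40651*(-3/12829) = -121953/12829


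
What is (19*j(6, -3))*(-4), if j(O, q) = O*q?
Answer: 1368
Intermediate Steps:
(19*j(6, -3))*(-4) = (19*(6*(-3)))*(-4) = (19*(-18))*(-4) = -342*(-4) = 1368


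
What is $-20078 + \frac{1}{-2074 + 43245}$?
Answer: $- \frac{826631337}{41171} \approx -20078.0$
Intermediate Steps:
$-20078 + \frac{1}{-2074 + 43245} = -20078 + \frac{1}{41171} = - \frac{826631337}{41171}$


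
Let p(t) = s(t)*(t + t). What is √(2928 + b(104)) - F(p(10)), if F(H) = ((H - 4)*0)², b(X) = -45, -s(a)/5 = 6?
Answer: 31*√3 ≈ 53.694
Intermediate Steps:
s(a) = -30 (s(a) = -5*6 = -30)
p(t) = -60*t (p(t) = -30*(t + t) = -60*t)
F(H) = 0 (F(H) = ((-4 + H)*0)² = 0² = 0)
√(2928 + b(104)) - F(p(10)) = √(2928 - 45) - 1*0 = √2883 + 0 = 31*√3 + 0 = 31*√3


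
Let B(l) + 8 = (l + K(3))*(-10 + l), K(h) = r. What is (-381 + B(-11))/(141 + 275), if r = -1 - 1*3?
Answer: -37/208 ≈ -0.17788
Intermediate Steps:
r = -4 (r = -1 - 3 = -4)
K(h) = -4
B(l) = -8 + (-10 + l)*(-4 + l) (B(l) = -8 + (l - 4)*(-10 + l) = -8 + (-4 + l)*(-10 + l) = -8 + (-10 + l)*(-4 + l))
(-381 + B(-11))/(141 + 275) = (-381 + (32 + (-11)² - 14*(-11)))/(141 + 275) = (-381 + (32 + 121 + 154))/416 = (-381 + 307)*(1/416) = -74*1/416 = -37/208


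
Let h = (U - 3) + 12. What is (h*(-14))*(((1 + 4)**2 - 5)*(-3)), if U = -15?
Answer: -5040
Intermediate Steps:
h = -6 (h = (-15 - 3) + 12 = -18 + 12 = -6)
(h*(-14))*(((1 + 4)**2 - 5)*(-3)) = (-6*(-14))*(((1 + 4)**2 - 5)*(-3)) = 84*((5**2 - 5)*(-3)) = 84*((25 - 5)*(-3)) = 84*(20*(-3)) = 84*(-60) = -5040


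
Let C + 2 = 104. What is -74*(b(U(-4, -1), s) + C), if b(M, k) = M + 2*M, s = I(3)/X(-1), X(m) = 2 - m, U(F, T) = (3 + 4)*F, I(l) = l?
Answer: -1332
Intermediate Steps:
C = 102 (C = -2 + 104 = 102)
U(F, T) = 7*F
s = 1 (s = 3/(2 - 1*(-1)) = 3/(2 + 1) = 3/3 = 3*(1/3) = 1)
b(M, k) = 3*M
-74*(b(U(-4, -1), s) + C) = -74*(3*(7*(-4)) + 102) = -74*(3*(-28) + 102) = -74*(-84 + 102) = -74*18 = -1332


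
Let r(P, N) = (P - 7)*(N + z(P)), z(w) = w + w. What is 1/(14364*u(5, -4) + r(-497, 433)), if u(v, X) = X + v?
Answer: 1/297108 ≈ 3.3658e-6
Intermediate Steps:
z(w) = 2*w
r(P, N) = (-7 + P)*(N + 2*P) (r(P, N) = (P - 7)*(N + 2*P) = (-7 + P)*(N + 2*P))
1/(14364*u(5, -4) + r(-497, 433)) = 1/(14364*(-4 + 5) + (-14*(-497) - 7*433 + 2*(-497)**2 + 433*(-497))) = 1/(14364*1 + (6958 - 3031 + 2*247009 - 215201)) = 1/(14364 + (6958 - 3031 + 494018 - 215201)) = 1/(14364 + 282744) = 1/297108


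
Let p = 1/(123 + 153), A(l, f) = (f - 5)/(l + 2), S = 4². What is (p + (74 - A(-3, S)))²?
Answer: 550418521/76176 ≈ 7225.6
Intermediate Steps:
S = 16
A(l, f) = (-5 + f)/(2 + l)
p = 1/276 ≈ 0.0036232
(p + (74 - A(-3, S)))² = (1/276 + (74 - (-5 + 16)/(2 - 3)))² = (1/276 + (74 - 11/(-1)))² = (1/276 + (74 - (-1)*11))² = (1/276 + (74 - 1*(-11)))² = (1/276 + (74 + 11))² = (1/276 + 85)² = (23461/276)² = 550418521/76176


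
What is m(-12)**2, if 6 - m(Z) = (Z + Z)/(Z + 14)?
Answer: 324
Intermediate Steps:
m(Z) = 6 - 2*Z/(14 + Z) (m(Z) = 6 - (Z + Z)/(Z + 14) = 6 - 2*Z/(14 + Z))
m(-12)**2 = (4*(21 - 12)/(14 - 12))**2 = (4*9/2)**2 = (4*(1/2)*9)**2 = 18**2 = 324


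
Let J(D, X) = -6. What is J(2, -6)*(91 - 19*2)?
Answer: -318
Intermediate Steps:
J(2, -6)*(91 - 19*2) = -6*(91 - 19*2) = -6*(91 - 38) = -6*53 = -318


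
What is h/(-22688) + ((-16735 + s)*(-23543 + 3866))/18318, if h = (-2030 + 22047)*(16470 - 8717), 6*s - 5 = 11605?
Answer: 627397812347/69266464 ≈ 9057.8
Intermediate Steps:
s = 1935 (s = ⅚ + (⅙)*11605 = ⅚ + 11605/6 = 1935)
h = 155191801 (h = 20017*7753 = 155191801)
h/(-22688) + ((-16735 + s)*(-23543 + 3866))/18318 = 155191801/(-22688) + ((-16735 + 1935)*(-23543 + 3866))/18318 = 155191801*(-1/22688) - 14800*(-19677)*(1/18318) = -155191801/22688 + 291219600*(1/18318) = -155191801/22688 + 48536600/3053 = 627397812347/69266464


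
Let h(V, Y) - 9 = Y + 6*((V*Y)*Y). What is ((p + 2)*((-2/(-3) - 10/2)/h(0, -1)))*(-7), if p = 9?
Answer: 1001/24 ≈ 41.708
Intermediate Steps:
h(V, Y) = 9 + Y + 6*V*Y² (h(V, Y) = 9 + (Y + 6*((V*Y)*Y)) = 9 + (Y + 6*(V*Y²)) = 9 + (Y + 6*V*Y²) = 9 + Y + 6*V*Y²)
((p + 2)*((-2/(-3) - 10/2)/h(0, -1)))*(-7) = ((9 + 2)*((-2/(-3) - 10/2)/(9 - 1 + 6*0*(-1)²)))*(-7) = (11*((-2*(-⅓) - 10*½)/(9 - 1 + 6*0*1)))*(-7) = (11*((⅔ - 5)/(9 - 1 + 0)))*(-7) = (11*(-13/3/8))*(-7) = (11*(-13/3*⅛))*(-7) = (11*(-13/24))*(-7) = -143/24*(-7) = 1001/24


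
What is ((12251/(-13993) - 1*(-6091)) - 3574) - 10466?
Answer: -111242608/13993 ≈ -7949.9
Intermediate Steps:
((12251/(-13993) - 1*(-6091)) - 3574) - 10466 = ((12251*(-1/13993) + 6091) - 3574) - 10466 = ((-12251/13993 + 6091) - 3574) - 10466 = (85219112/13993 - 3574) - 10466 = 35208130/13993 - 10466 = -111242608/13993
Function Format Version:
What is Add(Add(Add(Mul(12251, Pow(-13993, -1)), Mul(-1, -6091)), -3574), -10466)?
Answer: Rational(-111242608, 13993) ≈ -7949.9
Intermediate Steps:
Add(Add(Add(Mul(12251, Pow(-13993, -1)), Mul(-1, -6091)), -3574), -10466) = Add(Add(Add(Mul(12251, Rational(-1, 13993)), 6091), -3574), -10466) = Add(Add(Add(Rational(-12251, 13993), 6091), -3574), -10466) = Add(Add(Rational(85219112, 13993), -3574), -10466) = Add(Rational(35208130, 13993), -10466) = Rational(-111242608, 13993)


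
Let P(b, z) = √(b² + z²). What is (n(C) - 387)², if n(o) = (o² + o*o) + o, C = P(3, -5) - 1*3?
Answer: 96530 + 6688*√34 ≈ 1.3553e+5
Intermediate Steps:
C = -3 + √34 (C = √(3² + (-5)²) - 1*3 = √(9 + 25) - 3 = √34 - 3 = -3 + √34 ≈ 2.8310)
n(o) = o + 2*o² (n(o) = (o² + o²) + o = 2*o² + o = o + 2*o²)
(n(C) - 387)² = ((-3 + √34)*(1 + 2*(-3 + √34)) - 387)² = ((-3 + √34)*(1 + (-6 + 2*√34)) - 387)² = ((-3 + √34)*(-5 + 2*√34) - 387)² = ((-5 + 2*√34)*(-3 + √34) - 387)² = (-387 + (-5 + 2*√34)*(-3 + √34))²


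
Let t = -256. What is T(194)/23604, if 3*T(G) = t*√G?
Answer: -64*√194/17703 ≈ -0.050354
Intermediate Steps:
T(G) = -256*√G/3 (T(G) = (-256*√G)/3 = -256*√G/3)
T(194)/23604 = -256*√194/3/23604 = -256*√194/3*(1/23604) = -64*√194/17703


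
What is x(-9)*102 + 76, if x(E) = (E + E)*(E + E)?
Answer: 33124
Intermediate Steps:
x(E) = 4*E² (x(E) = (2*E)*(2*E) = 4*E²)
x(-9)*102 + 76 = (4*(-9)²)*102 + 76 = (4*81)*102 + 76 = 324*102 + 76 = 33048 + 76 = 33124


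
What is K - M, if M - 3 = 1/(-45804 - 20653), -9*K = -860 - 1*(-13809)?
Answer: -862346023/598113 ≈ -1441.8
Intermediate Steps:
K = -12949/9 (K = -(-860 - 1*(-13809))/9 = -(-860 + 13809)/9 = -⅑*12949 = -12949/9 ≈ -1438.8)
M = 199370/66457 (M = 3 + 1/(-45804 - 20653) = 3 + 1/(-66457) = 3 - 1/66457 = 199370/66457 ≈ 3.0000)
K - M = -12949/9 - 1*199370/66457 = -12949/9 - 199370/66457 = -862346023/598113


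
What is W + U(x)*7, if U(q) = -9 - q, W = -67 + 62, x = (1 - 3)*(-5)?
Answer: -138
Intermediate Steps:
x = 10 (x = -2*(-5) = 10)
W = -5
W + U(x)*7 = -5 + (-9 - 1*10)*7 = -5 + (-9 - 10)*7 = -5 - 19*7 = -5 - 133 = -138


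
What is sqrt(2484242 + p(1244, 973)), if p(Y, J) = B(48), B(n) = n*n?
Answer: sqrt(2486546) ≈ 1576.9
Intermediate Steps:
B(n) = n**2
p(Y, J) = 2304 (p(Y, J) = 48**2 = 2304)
sqrt(2484242 + p(1244, 973)) = sqrt(2484242 + 2304) = sqrt(2486546)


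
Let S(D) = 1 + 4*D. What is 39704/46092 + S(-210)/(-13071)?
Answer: 46470181/50205711 ≈ 0.92560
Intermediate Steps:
39704/46092 + S(-210)/(-13071) = 39704/46092 + (1 + 4*(-210))/(-13071) = 39704*(1/46092) + (1 - 840)*(-1/13071) = 9926/11523 - 839*(-1/13071) = 9926/11523 + 839/13071 = 46470181/50205711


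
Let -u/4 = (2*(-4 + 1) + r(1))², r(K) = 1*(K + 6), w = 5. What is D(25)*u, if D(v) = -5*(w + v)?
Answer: 600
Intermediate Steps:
r(K) = 6 + K (r(K) = 1*(6 + K) = 6 + K)
D(v) = -25 - 5*v (D(v) = -5*(5 + v) = -25 - 5*v)
u = -4 (u = -4*(2*(-4 + 1) + (6 + 1))² = -4*(2*(-3) + 7)² = -4*(-6 + 7)² = -4*1² = -4*1 = -4)
D(25)*u = (-25 - 5*25)*(-4) = (-25 - 125)*(-4) = -150*(-4) = 600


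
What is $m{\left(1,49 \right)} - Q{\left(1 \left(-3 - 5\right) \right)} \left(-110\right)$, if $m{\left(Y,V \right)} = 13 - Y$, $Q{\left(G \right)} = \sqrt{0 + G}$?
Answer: $12 + 220 i \sqrt{2} \approx 12.0 + 311.13 i$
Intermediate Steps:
$Q{\left(G \right)} = \sqrt{G}$
$m{\left(1,49 \right)} - Q{\left(1 \left(-3 - 5\right) \right)} \left(-110\right) = \left(13 - 1\right) - \sqrt{1 \left(-3 - 5\right)} \left(-110\right) = \left(13 - 1\right) - \sqrt{1 \left(-8\right)} \left(-110\right) = 12 - \sqrt{-8} \left(-110\right) = 12 - 2 i \sqrt{2} \left(-110\right) = 12 - - 220 i \sqrt{2} = 12 + 220 i \sqrt{2}$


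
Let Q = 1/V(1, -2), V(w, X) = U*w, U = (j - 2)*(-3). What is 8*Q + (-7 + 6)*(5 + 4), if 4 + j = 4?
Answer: -23/3 ≈ -7.6667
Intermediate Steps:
j = 0 (j = -4 + 4 = 0)
U = 6 (U = (0 - 2)*(-3) = -2*(-3) = 6)
V(w, X) = 6*w
Q = ⅙ (Q = 1/(6*1) = 1/6 = 1*(⅙) = ⅙ ≈ 0.16667)
8*Q + (-7 + 6)*(5 + 4) = 8*(⅙) + (-7 + 6)*(5 + 4) = 4/3 - 1*9 = 4/3 - 9 = -23/3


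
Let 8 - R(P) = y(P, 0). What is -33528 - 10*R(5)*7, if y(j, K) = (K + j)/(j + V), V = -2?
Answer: -101914/3 ≈ -33971.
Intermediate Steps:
y(j, K) = (K + j)/(-2 + j) (y(j, K) = (K + j)/(j - 2) = (K + j)/(-2 + j))
R(P) = 8 - P/(-2 + P) (R(P) = 8 - (0 + P)/(-2 + P) = 8 - P/(-2 + P))
-33528 - 10*R(5)*7 = -33528 - 10*((-16 + 7*5)/(-2 + 5))*7 = -33528 - 10*((-16 + 35)/3)*7 = -33528 - 10*((⅓)*19)*7 = -33528 - 10*(19/3)*7 = -33528 - 190*7/3 = -33528 - 1*1330/3 = -33528 - 1330/3 = -101914/3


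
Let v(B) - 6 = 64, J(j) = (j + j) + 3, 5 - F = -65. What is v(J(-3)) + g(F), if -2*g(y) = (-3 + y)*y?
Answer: -2275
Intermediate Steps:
F = 70 (F = 5 - 1*(-65) = 5 + 65 = 70)
J(j) = 3 + 2*j (J(j) = 2*j + 3 = 3 + 2*j)
g(y) = -y*(-3 + y)/2 (g(y) = -(-3 + y)*y/2 = -y*(-3 + y)/2)
v(B) = 70 (v(B) = 6 + 64 = 70)
v(J(-3)) + g(F) = 70 + (½)*70*(3 - 1*70) = 70 + (½)*70*(3 - 70) = 70 + (½)*70*(-67) = 70 - 2345 = -2275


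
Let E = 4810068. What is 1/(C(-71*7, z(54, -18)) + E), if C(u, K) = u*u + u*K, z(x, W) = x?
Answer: 1/5030239 ≈ 1.9880e-7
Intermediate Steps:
C(u, K) = u² + K*u
1/(C(-71*7, z(54, -18)) + E) = 1/((-71*7)*(54 - 71*7) + 4810068) = 1/(-497*(54 - 497) + 4810068) = 1/(-497*(-443) + 4810068) = 1/(220171 + 4810068) = 1/5030239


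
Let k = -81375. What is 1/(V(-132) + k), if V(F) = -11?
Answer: -1/81386 ≈ -1.2287e-5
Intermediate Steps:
1/(V(-132) + k) = 1/(-11 - 81375) = 1/(-81386) = -1/81386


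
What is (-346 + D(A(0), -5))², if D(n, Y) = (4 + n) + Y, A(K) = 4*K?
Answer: 120409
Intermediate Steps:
D(n, Y) = 4 + Y + n
(-346 + D(A(0), -5))² = (-346 + (4 - 5 + 4*0))² = (-346 + (4 - 5 + 0))² = (-346 - 1)² = (-347)² = 120409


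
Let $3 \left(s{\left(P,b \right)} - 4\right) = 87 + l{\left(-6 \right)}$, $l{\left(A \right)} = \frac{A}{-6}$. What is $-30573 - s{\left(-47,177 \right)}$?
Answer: $- \frac{91819}{3} \approx -30606.0$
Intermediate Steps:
$l{\left(A \right)} = - \frac{A}{6}$ ($l{\left(A \right)} = A \left(- \frac{1}{6}\right) = - \frac{A}{6}$)
$s{\left(P,b \right)} = \frac{100}{3}$ ($s{\left(P,b \right)} = 4 + \frac{87 - -1}{3} = 4 + \frac{87 + 1}{3} = 4 + \frac{1}{3} \cdot 88 = 4 + \frac{88}{3} = \frac{100}{3}$)
$-30573 - s{\left(-47,177 \right)} = -30573 - \frac{100}{3} = - \frac{91819}{3}$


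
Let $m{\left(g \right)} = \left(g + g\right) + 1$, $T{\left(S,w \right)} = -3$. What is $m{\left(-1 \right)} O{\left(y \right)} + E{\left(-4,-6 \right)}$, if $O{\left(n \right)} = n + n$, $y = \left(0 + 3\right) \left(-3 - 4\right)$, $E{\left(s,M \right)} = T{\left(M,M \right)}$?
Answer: $39$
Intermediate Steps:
$m{\left(g \right)} = 1 + 2 g$ ($m{\left(g \right)} = 2 g + 1 = 1 + 2 g$)
$E{\left(s,M \right)} = -3$
$y = -21$ ($y = 3 \left(-7\right) = -21$)
$O{\left(n \right)} = 2 n$
$m{\left(-1 \right)} O{\left(y \right)} + E{\left(-4,-6 \right)} = \left(1 + 2 \left(-1\right)\right) 2 \left(-21\right) - 3 = \left(1 - 2\right) \left(-42\right) - 3 = \left(-1\right) \left(-42\right) - 3 = 42 - 3 = 39$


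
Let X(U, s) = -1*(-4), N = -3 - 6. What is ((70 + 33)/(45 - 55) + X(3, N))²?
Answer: 3969/100 ≈ 39.690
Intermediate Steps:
N = -9
X(U, s) = 4
((70 + 33)/(45 - 55) + X(3, N))² = ((70 + 33)/(45 - 55) + 4)² = (103/(-10) + 4)² = (103*(-⅒) + 4)² = (-103/10 + 4)² = (-63/10)² = 3969/100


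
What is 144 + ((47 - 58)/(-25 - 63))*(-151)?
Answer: 1001/8 ≈ 125.13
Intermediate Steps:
144 + ((47 - 58)/(-25 - 63))*(-151) = 144 - 11/(-88)*(-151) = 144 - 11*(-1/88)*(-151) = 144 + (⅛)*(-151) = 144 - 151/8 = 1001/8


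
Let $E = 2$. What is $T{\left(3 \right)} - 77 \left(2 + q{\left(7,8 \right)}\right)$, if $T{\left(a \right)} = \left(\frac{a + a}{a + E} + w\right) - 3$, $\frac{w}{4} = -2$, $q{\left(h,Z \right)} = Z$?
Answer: $- \frac{3899}{5} \approx -779.8$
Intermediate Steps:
$w = -8$ ($w = 4 \left(-2\right) = -8$)
$T{\left(a \right)} = -11 + \frac{2 a}{2 + a}$ ($T{\left(a \right)} = \left(\frac{a + a}{a + 2} - 8\right) - 3 = \left(\frac{2 a}{2 + a} - 8\right) - 3 = \left(-8 + \frac{2 a}{2 + a}\right) - 3 = -11 + \frac{2 a}{2 + a}$)
$T{\left(3 \right)} - 77 \left(2 + q{\left(7,8 \right)}\right) = \frac{-22 - 27}{2 + 3} - 77 \left(2 + 8\right) = \frac{-22 - 27}{5} - 770 = \frac{1}{5} \left(-49\right) - 770 = - \frac{49}{5} - 770 = - \frac{3899}{5}$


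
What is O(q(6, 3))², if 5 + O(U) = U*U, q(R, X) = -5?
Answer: 400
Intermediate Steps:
O(U) = -5 + U² (O(U) = -5 + U*U = -5 + U²)
O(q(6, 3))² = (-5 + (-5)²)² = (-5 + 25)² = 20² = 400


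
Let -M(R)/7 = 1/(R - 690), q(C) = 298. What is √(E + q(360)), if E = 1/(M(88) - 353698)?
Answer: 2*√68931598655680730/30418027 ≈ 17.263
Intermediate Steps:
M(R) = -7/(-690 + R) (M(R) = -7/(R - 690) = -7/(-690 + R))
E = -86/30418027 (E = 1/(-7/(-690 + 88) - 353698) = 1/(-7/(-602) - 353698) = 1/(-7*(-1/602) - 353698) = 1/(1/86 - 353698) = 1/(-30418027/86) = -86/30418027 ≈ -2.8273e-6)
√(E + q(360)) = √(-86/30418027 + 298) = √(9064571960/30418027) = 2*√68931598655680730/30418027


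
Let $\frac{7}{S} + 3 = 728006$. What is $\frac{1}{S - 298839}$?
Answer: $- \frac{728003}{217555688510} \approx -3.3463 \cdot 10^{-6}$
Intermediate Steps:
$S = \frac{7}{728003}$ ($S = \frac{7}{-3 + 728006} = \frac{7}{728003} \approx 9.6154 \cdot 10^{-6}$)
$\frac{1}{S - 298839} = \frac{1}{\frac{7}{728003} - 298839} = \frac{1}{- \frac{217555688510}{728003}} = - \frac{728003}{217555688510}$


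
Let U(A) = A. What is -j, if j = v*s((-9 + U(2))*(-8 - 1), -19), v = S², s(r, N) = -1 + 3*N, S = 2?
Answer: 232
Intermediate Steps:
v = 4 (v = 2² = 4)
j = -232 (j = 4*(-1 + 3*(-19)) = 4*(-1 - 57) = 4*(-58) = -232)
-j = -1*(-232) = 232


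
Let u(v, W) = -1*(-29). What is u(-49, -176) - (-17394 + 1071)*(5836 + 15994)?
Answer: 356331119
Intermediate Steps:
u(v, W) = 29
u(-49, -176) - (-17394 + 1071)*(5836 + 15994) = 29 - (-17394 + 1071)*(5836 + 15994) = 29 - (-16323)*21830 = 29 - 1*(-356331090) = 29 + 356331090 = 356331119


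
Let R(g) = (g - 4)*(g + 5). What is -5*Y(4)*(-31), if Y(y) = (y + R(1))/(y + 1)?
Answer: -434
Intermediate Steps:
R(g) = (-4 + g)*(5 + g)
Y(y) = (-18 + y)/(1 + y) (Y(y) = (y + (-20 + 1 + 1**2))/(y + 1) = (y + (-20 + 1 + 1))/(1 + y) = (y - 18)/(1 + y) = (-18 + y)/(1 + y))
-5*Y(4)*(-31) = -5*(-18 + 4)/(1 + 4)*(-31) = -5*(-14)/5*(-31) = -(-14)*(-31) = -5*(-14/5)*(-31) = 14*(-31) = -434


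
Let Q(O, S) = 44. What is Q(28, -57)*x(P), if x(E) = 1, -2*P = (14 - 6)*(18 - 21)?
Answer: 44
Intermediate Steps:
P = 12 (P = -(14 - 6)*(18 - 21)/2 = -4*(-3) = -½*(-24) = 12)
Q(28, -57)*x(P) = 44*1 = 44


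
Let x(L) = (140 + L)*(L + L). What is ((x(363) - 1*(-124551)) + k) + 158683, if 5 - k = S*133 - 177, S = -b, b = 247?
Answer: 681445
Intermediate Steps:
x(L) = 2*L*(140 + L) (x(L) = (140 + L)*(2*L) = 2*L*(140 + L))
S = -247 (S = -1*247 = -247)
k = 33033 (k = 5 - (-247*133 - 177) = 5 - (-32851 - 177) = 5 - 1*(-33028) = 5 + 33028 = 33033)
((x(363) - 1*(-124551)) + k) + 158683 = ((2*363*(140 + 363) - 1*(-124551)) + 33033) + 158683 = ((2*363*503 + 124551) + 33033) + 158683 = ((365178 + 124551) + 33033) + 158683 = (489729 + 33033) + 158683 = 522762 + 158683 = 681445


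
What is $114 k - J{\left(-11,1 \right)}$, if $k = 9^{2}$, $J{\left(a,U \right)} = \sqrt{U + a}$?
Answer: $9234 - i \sqrt{10} \approx 9234.0 - 3.1623 i$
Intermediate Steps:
$k = 81$
$114 k - J{\left(-11,1 \right)} = 114 \cdot 81 - \sqrt{1 - 11} = 9234 - \sqrt{-10} = 9234 - i \sqrt{10}$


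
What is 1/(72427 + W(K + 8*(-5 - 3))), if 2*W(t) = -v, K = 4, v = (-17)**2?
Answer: 2/144565 ≈ 1.3835e-5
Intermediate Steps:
v = 289
W(t) = -289/2 (W(t) = (-1*289)/2 = (1/2)*(-289) = -289/2)
1/(72427 + W(K + 8*(-5 - 3))) = 1/(72427 - 289/2) = 1/(144565/2) = 2/144565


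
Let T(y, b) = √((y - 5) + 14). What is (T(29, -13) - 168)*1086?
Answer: -182448 + 1086*√38 ≈ -1.7575e+5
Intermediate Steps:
T(y, b) = √(9 + y) (T(y, b) = √((-5 + y) + 14) = √(9 + y))
(T(29, -13) - 168)*1086 = (√(9 + 29) - 168)*1086 = (√38 - 168)*1086 = (-168 + √38)*1086 = -182448 + 1086*√38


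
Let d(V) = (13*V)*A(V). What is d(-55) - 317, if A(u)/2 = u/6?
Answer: 38374/3 ≈ 12791.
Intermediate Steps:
A(u) = u/3 (A(u) = 2*(u/6) = u/3)
d(V) = 13*V²/3 (d(V) = (13*V)*(V/3) = 13*V²/3)
d(-55) - 317 = (13/3)*(-55)² - 317 = (13/3)*3025 - 317 = 39325/3 - 317 = 38374/3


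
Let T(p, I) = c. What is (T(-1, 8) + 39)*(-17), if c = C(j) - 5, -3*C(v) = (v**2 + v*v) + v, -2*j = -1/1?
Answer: -1717/3 ≈ -572.33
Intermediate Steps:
j = 1/2 (j = -(-1)/(2*1) = -(-1)/2 = -1/2*(-1) = 1/2 ≈ 0.50000)
C(v) = -2*v**2/3 - v/3 (C(v) = -((v**2 + v*v) + v)/3 = -((v**2 + v**2) + v)/3 = -(2*v**2 + v)/3 = -(v + 2*v**2)/3 = -2*v**2/3 - v/3)
c = -16/3 (c = -1/3*1/2*(1 + 2*(1/2)) - 5 = -1/3*1/2*(1 + 1) - 5 = -1/3*1/2*2 - 5 = -1/3 - 5 = -16/3 ≈ -5.3333)
T(p, I) = -16/3
(T(-1, 8) + 39)*(-17) = (-16/3 + 39)*(-17) = (101/3)*(-17) = -1717/3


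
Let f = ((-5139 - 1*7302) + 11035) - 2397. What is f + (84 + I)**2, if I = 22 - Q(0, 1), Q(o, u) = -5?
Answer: 8518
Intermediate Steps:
I = 27 (I = 22 - 1*(-5) = 22 + 5 = 27)
f = -3803 (f = ((-5139 - 7302) + 11035) - 2397 = (-12441 + 11035) - 2397 = -1406 - 2397 = -3803)
f + (84 + I)**2 = -3803 + (84 + 27)**2 = -3803 + 111**2 = -3803 + 12321 = 8518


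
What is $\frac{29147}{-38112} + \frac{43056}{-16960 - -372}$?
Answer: $- \frac{40854629}{12157728} \approx -3.3604$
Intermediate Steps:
$\frac{29147}{-38112} + \frac{43056}{-16960 - -372} = 29147 \left(- \frac{1}{38112}\right) + \frac{43056}{-16960 + 372} = - \frac{29147}{38112} + \frac{43056}{-16588} = - \frac{29147}{38112} + 43056 \left(- \frac{1}{16588}\right) = - \frac{29147}{38112} - \frac{828}{319} = - \frac{40854629}{12157728}$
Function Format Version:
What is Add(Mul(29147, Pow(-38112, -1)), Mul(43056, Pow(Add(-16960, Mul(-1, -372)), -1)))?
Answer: Rational(-40854629, 12157728) ≈ -3.3604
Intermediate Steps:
Add(Mul(29147, Pow(-38112, -1)), Mul(43056, Pow(Add(-16960, Mul(-1, -372)), -1))) = Add(Mul(29147, Rational(-1, 38112)), Mul(43056, Pow(Add(-16960, 372), -1))) = Add(Rational(-29147, 38112), Mul(43056, Pow(-16588, -1))) = Add(Rational(-29147, 38112), Mul(43056, Rational(-1, 16588))) = Add(Rational(-29147, 38112), Rational(-828, 319)) = Rational(-40854629, 12157728)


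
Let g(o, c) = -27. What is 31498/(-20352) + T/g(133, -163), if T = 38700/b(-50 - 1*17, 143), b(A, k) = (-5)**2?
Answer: -599173/10176 ≈ -58.881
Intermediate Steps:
b(A, k) = 25
T = 1548 (T = 38700/25 = 38700*(1/25) = 1548)
31498/(-20352) + T/g(133, -163) = 31498/(-20352) + 1548/(-27) = 31498*(-1/20352) + 1548*(-1/27) = -15749/10176 - 172/3 = -599173/10176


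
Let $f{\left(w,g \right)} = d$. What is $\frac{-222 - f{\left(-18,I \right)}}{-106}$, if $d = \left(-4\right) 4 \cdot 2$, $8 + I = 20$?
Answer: $\frac{95}{53} \approx 1.7925$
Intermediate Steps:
$I = 12$ ($I = -8 + 20 = 12$)
$d = -32$ ($d = \left(-16\right) 2 = -32$)
$f{\left(w,g \right)} = -32$
$\frac{-222 - f{\left(-18,I \right)}}{-106} = \frac{-222 - -32}{-106} = \left(-222 + 32\right) \left(- \frac{1}{106}\right) = \left(-190\right) \left(- \frac{1}{106}\right) = \frac{95}{53}$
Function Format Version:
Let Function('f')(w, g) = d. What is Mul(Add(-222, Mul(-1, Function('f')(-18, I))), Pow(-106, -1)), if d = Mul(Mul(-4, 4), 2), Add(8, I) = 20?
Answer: Rational(95, 53) ≈ 1.7925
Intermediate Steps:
I = 12 (I = Add(-8, 20) = 12)
d = -32 (d = Mul(-16, 2) = -32)
Function('f')(w, g) = -32
Mul(Add(-222, Mul(-1, Function('f')(-18, I))), Pow(-106, -1)) = Mul(Add(-222, Mul(-1, -32)), Pow(-106, -1)) = Mul(Add(-222, 32), Rational(-1, 106)) = Mul(-190, Rational(-1, 106)) = Rational(95, 53)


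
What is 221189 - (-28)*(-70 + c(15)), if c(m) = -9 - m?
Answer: 218557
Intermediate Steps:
221189 - (-28)*(-70 + c(15)) = 221189 - (-28)*(-70 + (-9 - 1*15)) = 221189 - (-28)*(-70 + (-9 - 15)) = 221189 - (-28)*(-70 - 24) = 221189 - (-28)*(-94) = 221189 - 1*2632 = 221189 - 2632 = 218557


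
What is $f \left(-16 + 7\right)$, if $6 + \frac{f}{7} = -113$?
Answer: $7497$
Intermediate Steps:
$f = -833$ ($f = -42 + 7 \left(-113\right) = -42 - 791 = -833$)
$f \left(-16 + 7\right) = - 833 \left(-16 + 7\right) = \left(-833\right) \left(-9\right) = 7497$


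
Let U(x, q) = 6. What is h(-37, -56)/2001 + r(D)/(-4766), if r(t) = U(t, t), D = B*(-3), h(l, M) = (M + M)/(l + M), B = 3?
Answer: -291383/443459619 ≈ -0.00065707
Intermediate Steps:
h(l, M) = 2*M/(M + l) (h(l, M) = (2*M)/(M + l) = 2*M/(M + l))
D = -9 (D = 3*(-3) = -9)
r(t) = 6
h(-37, -56)/2001 + r(D)/(-4766) = (2*(-56)/(-56 - 37))/2001 + 6/(-4766) = (2*(-56)/(-93))*(1/2001) + 6*(-1/4766) = (2*(-56)*(-1/93))*(1/2001) - 3/2383 = (112/93)*(1/2001) - 3/2383 = 112/186093 - 3/2383 = -291383/443459619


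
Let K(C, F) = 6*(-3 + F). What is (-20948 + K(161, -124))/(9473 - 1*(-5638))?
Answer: -21710/15111 ≈ -1.4367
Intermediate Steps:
K(C, F) = -18 + 6*F
(-20948 + K(161, -124))/(9473 - 1*(-5638)) = (-20948 + (-18 + 6*(-124)))/(9473 - 1*(-5638)) = (-20948 + (-18 - 744))/(9473 + 5638) = (-20948 - 762)/15111 = -21710*1/15111 = -21710/15111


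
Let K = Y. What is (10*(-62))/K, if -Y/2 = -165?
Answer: -62/33 ≈ -1.8788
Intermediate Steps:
Y = 330 (Y = -2*(-165) = 330)
K = 330
(10*(-62))/K = (10*(-62))/330 = -620*1/330 = -62/33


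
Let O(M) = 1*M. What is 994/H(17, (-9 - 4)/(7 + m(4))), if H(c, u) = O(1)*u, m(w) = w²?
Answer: -22862/13 ≈ -1758.6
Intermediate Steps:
O(M) = M
H(c, u) = u (H(c, u) = 1*u = u)
994/H(17, (-9 - 4)/(7 + m(4))) = 994/(((-9 - 4)/(7 + 4²))) = 994/((-13/(7 + 16))) = 994/((-13/23)) = 994/((-13*1/23)) = 994/(-13/23) = 994*(-23/13) = -22862/13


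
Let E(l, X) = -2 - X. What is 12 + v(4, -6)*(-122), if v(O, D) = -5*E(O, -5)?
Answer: 1842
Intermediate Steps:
v(O, D) = -15 (v(O, D) = -5*(-2 - 1*(-5)) = -5*(-2 + 5) = -5*3 = -15)
12 + v(4, -6)*(-122) = 12 - 15*(-122) = 12 + 1830 = 1842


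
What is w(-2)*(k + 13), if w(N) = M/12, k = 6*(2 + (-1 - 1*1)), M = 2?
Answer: 13/6 ≈ 2.1667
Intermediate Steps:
k = 0 (k = 6*(2 + (-1 - 1)) = 6*(2 - 2) = 6*0 = 0)
w(N) = 1/6 (w(N) = 2/12 = 2*(1/12) = 1/6)
w(-2)*(k + 13) = (0 + 13)/6 = (1/6)*13 = 13/6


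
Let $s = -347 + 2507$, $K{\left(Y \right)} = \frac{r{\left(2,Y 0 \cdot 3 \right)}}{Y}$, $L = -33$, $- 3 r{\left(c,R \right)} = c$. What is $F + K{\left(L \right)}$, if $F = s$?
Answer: $\frac{213842}{99} \approx 2160.0$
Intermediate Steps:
$r{\left(c,R \right)} = - \frac{c}{3}$
$K{\left(Y \right)} = - \frac{2}{3 Y}$ ($K{\left(Y \right)} = \frac{\left(- \frac{1}{3}\right) 2}{Y} = - \frac{2}{3 Y}$)
$s = 2160$
$F = 2160$
$F + K{\left(L \right)} = 2160 - \frac{2}{3 \left(-33\right)} = 2160 - - \frac{2}{99} = 2160 + \frac{2}{99} = \frac{213842}{99}$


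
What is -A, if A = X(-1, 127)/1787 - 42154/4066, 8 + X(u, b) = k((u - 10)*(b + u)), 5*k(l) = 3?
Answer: 188398216/18164855 ≈ 10.372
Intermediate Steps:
k(l) = ⅗ (k(l) = (⅕)*3 = ⅗)
X(u, b) = -37/5 (X(u, b) = -8 + ⅗ = -37/5)
A = -188398216/18164855 (A = -37/5/1787 - 42154/4066 = -37/5*1/1787 - 42154*1/4066 = -37/8935 - 21077/2033 = -188398216/18164855 ≈ -10.372)
-A = -1*(-188398216/18164855) = 188398216/18164855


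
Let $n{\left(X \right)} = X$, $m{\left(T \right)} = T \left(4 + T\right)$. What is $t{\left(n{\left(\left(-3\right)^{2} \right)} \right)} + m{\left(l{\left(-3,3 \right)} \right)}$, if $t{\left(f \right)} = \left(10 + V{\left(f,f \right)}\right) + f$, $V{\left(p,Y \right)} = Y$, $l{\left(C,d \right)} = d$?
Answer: $49$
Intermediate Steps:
$t{\left(f \right)} = 10 + 2 f$ ($t{\left(f \right)} = \left(10 + f\right) + f = 10 + 2 f$)
$t{\left(n{\left(\left(-3\right)^{2} \right)} \right)} + m{\left(l{\left(-3,3 \right)} \right)} = \left(10 + 2 \left(-3\right)^{2}\right) + 3 \left(4 + 3\right) = \left(10 + 2 \cdot 9\right) + 3 \cdot 7 = \left(10 + 18\right) + 21 = 28 + 21 = 49$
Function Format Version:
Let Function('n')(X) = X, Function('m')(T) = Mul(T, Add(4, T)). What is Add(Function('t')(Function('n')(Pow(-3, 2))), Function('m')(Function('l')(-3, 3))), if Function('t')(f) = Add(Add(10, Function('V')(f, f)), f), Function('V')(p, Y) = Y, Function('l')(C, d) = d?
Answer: 49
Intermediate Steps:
Function('t')(f) = Add(10, Mul(2, f)) (Function('t')(f) = Add(Add(10, f), f) = Add(10, Mul(2, f)))
Add(Function('t')(Function('n')(Pow(-3, 2))), Function('m')(Function('l')(-3, 3))) = Add(Add(10, Mul(2, Pow(-3, 2))), Mul(3, Add(4, 3))) = Add(Add(10, Mul(2, 9)), Mul(3, 7)) = Add(Add(10, 18), 21) = Add(28, 21) = 49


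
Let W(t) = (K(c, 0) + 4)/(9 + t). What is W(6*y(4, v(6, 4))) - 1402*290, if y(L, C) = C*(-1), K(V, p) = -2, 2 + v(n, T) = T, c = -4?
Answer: -1219742/3 ≈ -4.0658e+5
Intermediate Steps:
v(n, T) = -2 + T
y(L, C) = -C
W(t) = 2/(9 + t) (W(t) = (-2 + 4)/(9 + t) = 2/(9 + t))
W(6*y(4, v(6, 4))) - 1402*290 = 2/(9 + 6*(-(-2 + 4))) - 1402*290 = 2/(9 + 6*(-1*2)) - 406580 = 2/(9 + 6*(-2)) - 406580 = 2/(9 - 12) - 406580 = 2/(-3) - 406580 = 2*(-1/3) - 406580 = -2/3 - 406580 = -1219742/3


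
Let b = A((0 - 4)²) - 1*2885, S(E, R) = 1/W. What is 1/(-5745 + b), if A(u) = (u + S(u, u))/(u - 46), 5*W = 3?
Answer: -90/776753 ≈ -0.00011587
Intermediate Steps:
W = ⅗ (W = (⅕)*3 = ⅗ ≈ 0.60000)
S(E, R) = 5/3 (S(E, R) = 1/(⅗) = 5/3)
A(u) = (5/3 + u)/(-46 + u) (A(u) = (u + 5/3)/(u - 46) = (5/3 + u)/(-46 + u))
b = -259703/90 (b = (5/3 + (0 - 4)²)/(-46 + (0 - 4)²) - 1*2885 = (5/3 + (-4)²)/(-46 + (-4)²) - 2885 = (5/3 + 16)/(-46 + 16) - 2885 = (53/3)/(-30) - 2885 = -1/30*53/3 - 2885 = -53/90 - 2885 = -259703/90 ≈ -2885.6)
1/(-5745 + b) = 1/(-5745 - 259703/90) = 1/(-776753/90) = -90/776753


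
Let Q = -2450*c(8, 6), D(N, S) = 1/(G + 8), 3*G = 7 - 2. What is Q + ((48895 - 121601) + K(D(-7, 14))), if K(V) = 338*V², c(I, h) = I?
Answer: -77626304/841 ≈ -92302.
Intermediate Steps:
G = 5/3 (G = (7 - 2)/3 = (⅓)*5 = 5/3 ≈ 1.6667)
D(N, S) = 3/29 (D(N, S) = 1/(5/3 + 8) = 1/(29/3) = 3/29)
Q = -19600 (Q = -2450*8 = -19600)
Q + ((48895 - 121601) + K(D(-7, 14))) = -19600 + ((48895 - 121601) + 338*(3/29)²) = -19600 + (-72706 + 338*(9/841)) = -19600 + (-72706 + 3042/841) = -19600 - 61142704/841 = -77626304/841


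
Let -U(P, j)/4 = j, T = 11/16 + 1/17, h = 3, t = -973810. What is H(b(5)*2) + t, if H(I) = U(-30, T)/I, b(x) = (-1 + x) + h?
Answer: -132438189/136 ≈ -9.7381e+5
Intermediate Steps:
T = 203/272 (T = 11*(1/16) + 1*(1/17) = 11/16 + 1/17 = 203/272 ≈ 0.74632)
U(P, j) = -4*j
b(x) = 2 + x (b(x) = (-1 + x) + 3 = 2 + x)
H(I) = -203/(68*I) (H(I) = (-4*203/272)/I = -203/(68*I))
H(b(5)*2) + t = -203*1/(2*(2 + 5))/68 - 973810 = -203/(68*(7*2)) - 973810 = -203/68/14 - 973810 = -203/68*1/14 - 973810 = -29/136 - 973810 = -132438189/136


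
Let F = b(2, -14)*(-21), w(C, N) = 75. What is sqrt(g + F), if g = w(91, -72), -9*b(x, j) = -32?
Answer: sqrt(3)/3 ≈ 0.57735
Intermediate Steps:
b(x, j) = 32/9 (b(x, j) = -1/9*(-32) = 32/9)
g = 75
F = -224/3 (F = (32/9)*(-21) = -224/3 ≈ -74.667)
sqrt(g + F) = sqrt(75 - 224/3) = sqrt(1/3) = sqrt(3)/3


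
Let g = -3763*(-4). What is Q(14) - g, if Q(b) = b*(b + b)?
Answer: -14660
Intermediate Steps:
g = 15052
Q(b) = 2*b**2 (Q(b) = b*(2*b) = 2*b**2)
Q(14) - g = 2*14**2 - 1*15052 = 2*196 - 15052 = 392 - 15052 = -14660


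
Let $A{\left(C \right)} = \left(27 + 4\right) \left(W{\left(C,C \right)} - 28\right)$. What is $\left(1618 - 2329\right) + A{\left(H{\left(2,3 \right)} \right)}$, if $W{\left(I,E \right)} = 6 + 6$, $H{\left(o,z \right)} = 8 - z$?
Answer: $-1207$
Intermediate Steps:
$W{\left(I,E \right)} = 12$
$A{\left(C \right)} = -496$ ($A{\left(C \right)} = \left(27 + 4\right) \left(12 - 28\right) = 31 \left(-16\right) = -496$)
$\left(1618 - 2329\right) + A{\left(H{\left(2,3 \right)} \right)} = \left(1618 - 2329\right) - 496 = -711 - 496 = -1207$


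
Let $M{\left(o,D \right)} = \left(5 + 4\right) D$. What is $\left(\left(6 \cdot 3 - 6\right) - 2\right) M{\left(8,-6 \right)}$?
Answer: $-540$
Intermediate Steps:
$M{\left(o,D \right)} = 9 D$
$\left(\left(6 \cdot 3 - 6\right) - 2\right) M{\left(8,-6 \right)} = \left(\left(6 \cdot 3 - 6\right) - 2\right) 9 \left(-6\right) = \left(\left(18 - 6\right) - 2\right) \left(-54\right) = \left(12 - 2\right) \left(-54\right) = 10 \left(-54\right) = -540$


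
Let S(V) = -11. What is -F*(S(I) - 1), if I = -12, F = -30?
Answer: -360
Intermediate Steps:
-F*(S(I) - 1) = -(-30)*(-11 - 1) = -(-30)*(-12) = -1*360 = -360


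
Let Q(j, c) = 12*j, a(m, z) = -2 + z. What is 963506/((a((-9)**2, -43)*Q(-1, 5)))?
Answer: 481753/270 ≈ 1784.3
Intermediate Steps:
963506/((a((-9)**2, -43)*Q(-1, 5))) = 963506/(((-2 - 43)*(12*(-1)))) = 963506/((-45*(-12))) = 963506/540 = 963506*(1/540) = 481753/270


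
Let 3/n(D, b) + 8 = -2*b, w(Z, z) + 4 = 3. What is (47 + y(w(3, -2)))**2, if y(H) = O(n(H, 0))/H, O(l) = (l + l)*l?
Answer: 2235025/1024 ≈ 2182.6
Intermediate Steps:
w(Z, z) = -1 (w(Z, z) = -4 + 3 = -1)
n(D, b) = 3/(-8 - 2*b)
O(l) = 2*l**2 (O(l) = (2*l)*l = 2*l**2)
y(H) = 9/(32*H) (y(H) = (2*(-3/(8 + 2*0))**2)/H = (2*(-3/(8 + 0))**2)/H = (2*(-3/8)**2)/H = (2*(9/64))/H = 9/(32*H))
(47 + y(w(3, -2)))**2 = (47 + (9/32)/(-1))**2 = (47 + (9/32)*(-1))**2 = (47 - 9/32)**2 = (1495/32)**2 = 2235025/1024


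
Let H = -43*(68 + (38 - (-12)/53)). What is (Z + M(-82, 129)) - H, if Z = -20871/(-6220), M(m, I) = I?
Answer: 1549432103/329660 ≈ 4700.1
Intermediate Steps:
Z = 20871/6220 (Z = -20871*(-1/6220) = 20871/6220 ≈ 3.3555)
H = -242090/53 (H = -43*(68 + (38 - (-12)/53)) = -43*(68 + (38 - 1*(-12/53))) = -43*(68 + (38 + 12/53)) = -43*(68 + 2026/53) = -43*5630/53 = -242090/53 ≈ -4567.7)
(Z + M(-82, 129)) - H = (20871/6220 + 129) - 1*(-242090/53) = 823251/6220 + 242090/53 = 1549432103/329660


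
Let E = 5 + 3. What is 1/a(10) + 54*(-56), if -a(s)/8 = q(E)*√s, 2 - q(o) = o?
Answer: -3024 + √10/480 ≈ -3024.0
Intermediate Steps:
E = 8
q(o) = 2 - o
a(s) = 48*√s (a(s) = -8*(2 - 1*8)*√s = -8*(2 - 8)*√s = -(-48)*√s = 48*√s)
1/a(10) + 54*(-56) = 1/(48*√10) + 54*(-56) = √10/480 - 3024 = -3024 + √10/480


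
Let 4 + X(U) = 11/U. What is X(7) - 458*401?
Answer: -1285623/7 ≈ -1.8366e+5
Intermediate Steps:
X(U) = -4 + 11/U
X(7) - 458*401 = (-4 + 11/7) - 458*401 = (-4 + 11*(⅐)) - 183658 = (-4 + 11/7) - 183658 = -17/7 - 183658 = -1285623/7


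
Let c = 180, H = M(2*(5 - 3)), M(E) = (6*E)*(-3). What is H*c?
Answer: -12960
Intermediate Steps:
M(E) = -18*E
H = -72 (H = -36*(5 - 3) = -36*2 = -18*4 = -72)
H*c = -72*180 = -12960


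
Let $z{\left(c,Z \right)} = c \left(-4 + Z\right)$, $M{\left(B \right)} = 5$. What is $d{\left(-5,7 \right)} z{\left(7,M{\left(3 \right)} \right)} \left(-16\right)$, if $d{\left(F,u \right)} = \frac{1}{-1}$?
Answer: $112$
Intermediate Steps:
$d{\left(F,u \right)} = -1$
$d{\left(-5,7 \right)} z{\left(7,M{\left(3 \right)} \right)} \left(-16\right) = - 7 \left(-4 + 5\right) \left(-16\right) = - 7 \cdot 1 \left(-16\right) = \left(-1\right) 7 \left(-16\right) = \left(-7\right) \left(-16\right) = 112$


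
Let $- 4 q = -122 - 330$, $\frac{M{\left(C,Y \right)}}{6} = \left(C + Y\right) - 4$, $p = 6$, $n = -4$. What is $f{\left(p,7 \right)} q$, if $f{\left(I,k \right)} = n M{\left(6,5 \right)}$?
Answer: $-18984$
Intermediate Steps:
$M{\left(C,Y \right)} = -24 + 6 C + 6 Y$ ($M{\left(C,Y \right)} = 6 \left(\left(C + Y\right) - 4\right) = 6 \left(-4 + C + Y\right) = -24 + 6 C + 6 Y$)
$f{\left(I,k \right)} = -168$ ($f{\left(I,k \right)} = - 4 \left(-24 + 6 \cdot 6 + 6 \cdot 5\right) = - 4 \left(-24 + 36 + 30\right) = \left(-4\right) 42 = -168$)
$q = 113$ ($q = - \frac{-122 - 330}{4} = \left(- \frac{1}{4}\right) \left(-452\right) = 113$)
$f{\left(p,7 \right)} q = \left(-168\right) 113 = -18984$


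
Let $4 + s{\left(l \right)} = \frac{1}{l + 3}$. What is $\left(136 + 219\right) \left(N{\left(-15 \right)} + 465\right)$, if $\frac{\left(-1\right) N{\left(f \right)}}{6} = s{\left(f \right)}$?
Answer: $\frac{347545}{2} \approx 1.7377 \cdot 10^{5}$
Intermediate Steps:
$s{\left(l \right)} = -4 + \frac{1}{3 + l}$ ($s{\left(l \right)} = -4 + \frac{1}{l + 3} = -4 + \frac{1}{3 + l}$)
$N{\left(f \right)} = - \frac{6 \left(-11 - 4 f\right)}{3 + f}$ ($N{\left(f \right)} = - 6 \frac{-11 - 4 f}{3 + f} = - \frac{6 \left(-11 - 4 f\right)}{3 + f}$)
$\left(136 + 219\right) \left(N{\left(-15 \right)} + 465\right) = \left(136 + 219\right) \left(\frac{6 \left(11 + 4 \left(-15\right)\right)}{3 - 15} + 465\right) = 355 \left(\frac{6 \left(11 - 60\right)}{-12} + 465\right) = 355 \left(6 \left(- \frac{1}{12}\right) \left(-49\right) + 465\right) = 355 \left(\frac{49}{2} + 465\right) = 355 \cdot \frac{979}{2} = \frac{347545}{2}$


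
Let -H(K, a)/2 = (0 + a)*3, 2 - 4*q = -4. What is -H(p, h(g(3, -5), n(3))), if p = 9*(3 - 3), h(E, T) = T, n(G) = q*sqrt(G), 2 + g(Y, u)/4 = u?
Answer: 9*sqrt(3) ≈ 15.588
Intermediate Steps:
q = 3/2 (q = 1/2 - 1/4*(-4) = 1/2 + 1 = 3/2 ≈ 1.5000)
g(Y, u) = -8 + 4*u
n(G) = 3*sqrt(G)/2
p = 0 (p = 9*0 = 0)
H(K, a) = -6*a (H(K, a) = -2*(0 + a)*3 = -2*a*3 = -6*a)
-H(p, h(g(3, -5), n(3))) = -(-6)*3*sqrt(3)/2 = -(-9)*sqrt(3) = 9*sqrt(3)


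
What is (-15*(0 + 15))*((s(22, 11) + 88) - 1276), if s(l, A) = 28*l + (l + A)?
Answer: 121275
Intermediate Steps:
s(l, A) = A + 29*l (s(l, A) = 28*l + (A + l) = A + 29*l)
(-15*(0 + 15))*((s(22, 11) + 88) - 1276) = (-15*(0 + 15))*(((11 + 29*22) + 88) - 1276) = (-15*15)*(((11 + 638) + 88) - 1276) = -225*((649 + 88) - 1276) = -225*(737 - 1276) = -225*(-539) = 121275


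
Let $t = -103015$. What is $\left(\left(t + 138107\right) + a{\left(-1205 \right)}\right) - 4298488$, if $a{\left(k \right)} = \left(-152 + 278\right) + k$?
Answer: $-4264475$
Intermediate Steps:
$a{\left(k \right)} = 126 + k$
$\left(\left(t + 138107\right) + a{\left(-1205 \right)}\right) - 4298488 = \left(\left(-103015 + 138107\right) + \left(126 - 1205\right)\right) - 4298488 = \left(35092 - 1079\right) - 4298488 = 34013 - 4298488 = -4264475$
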